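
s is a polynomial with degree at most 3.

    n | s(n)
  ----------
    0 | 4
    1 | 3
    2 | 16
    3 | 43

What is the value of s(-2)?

Write s(n) = an³ + bn² + cn + d; the 4 given values yield a linear system in the 4 coefficients.
Solving, the leading coefficient vanishes, and s(n) = 7n² - 8n + 4.
Then s(-2) = 48.

48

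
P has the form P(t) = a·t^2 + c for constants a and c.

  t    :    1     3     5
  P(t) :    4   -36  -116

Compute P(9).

-396

From P(1) = 4 and P(3) = -36: 1a + c = 4 and 9a + c = -36.
Subtracting: 8a = -40, so a = -5; then c = 4 − (-5)·1 = 9.
So P(t) = -5t² + 9, and P(9) = -396.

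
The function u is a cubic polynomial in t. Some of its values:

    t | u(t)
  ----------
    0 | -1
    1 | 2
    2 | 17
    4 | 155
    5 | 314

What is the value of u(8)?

1367

Write u(t) = at³ + bt² + ct + d; the 5 given values yield a linear system in the 4 coefficients.
Solving, u(t) = 3t³ - 3t² + 3t - 1.
Then u(8) = 1367.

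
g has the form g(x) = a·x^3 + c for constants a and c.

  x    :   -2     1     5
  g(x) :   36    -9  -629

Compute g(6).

From g(-2) = 36 and g(1) = -9: -8a + c = 36 and 1a + c = -9.
Subtracting: 9a = -45, so a = -5; then c = 36 − (-5)·(-8) = -4.
So g(x) = -5x³ − 4, and g(6) = -1084.

-1084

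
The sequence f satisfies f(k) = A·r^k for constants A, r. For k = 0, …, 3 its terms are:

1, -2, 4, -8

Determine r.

-2

Consecutive ratio: -2/1 = -2, and 4/(-2) = -2, so r = -2.
Then A·(-2)^0 = 1 gives A = 1, and f(k) = 1·(-2)^k.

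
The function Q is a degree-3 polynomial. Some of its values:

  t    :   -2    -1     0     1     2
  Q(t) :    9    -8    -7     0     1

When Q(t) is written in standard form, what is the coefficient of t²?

First differences: -17, 1, 7, 1. Second differences: 18, 6, -6. Third differences: -12, -12.
Level-3 differences are constant, so Q has degree 3.
Fitting a degree-3 polynomial gives Q(t) = -2t³ + 3t² + 6t - 7.
The coefficient of t² is 3.

3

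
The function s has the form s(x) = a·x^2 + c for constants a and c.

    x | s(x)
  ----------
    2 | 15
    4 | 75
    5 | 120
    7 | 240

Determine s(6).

From s(2) = 15 and s(4) = 75: 4a + c = 15 and 16a + c = 75.
Subtracting: 12a = 60, so a = 5; then c = 15 − 5·4 = -5.
So s(x) = 5x² − 5, and s(6) = 175.

175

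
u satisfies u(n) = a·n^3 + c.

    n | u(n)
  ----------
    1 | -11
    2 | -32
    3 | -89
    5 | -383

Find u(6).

From u(1) = -11 and u(2) = -32: 1a + c = -11 and 8a + c = -32.
Subtracting: 7a = -21, so a = -3; then c = -11 − (-3)·1 = -8.
So u(n) = -3n³ − 8, and u(6) = -656.

-656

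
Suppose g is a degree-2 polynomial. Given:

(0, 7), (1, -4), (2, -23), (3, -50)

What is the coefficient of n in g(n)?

First differences: -11, -19, -27. Second differences: -8, -8.
Level-2 differences are constant, so g has degree 2.
Fitting a degree-2 polynomial gives g(n) = -4n² - 7n + 7.
The coefficient of n is -7.

-7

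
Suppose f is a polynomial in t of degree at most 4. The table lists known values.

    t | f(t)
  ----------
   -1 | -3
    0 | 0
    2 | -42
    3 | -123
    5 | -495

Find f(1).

Write f(t) = at^4 + bt³ + ct² + dt + e; the 5 given values yield a linear system in the 5 coefficients.
Solving, the leading coefficient vanishes, and f(t) = -3t³ - 5t² + t.
Then f(1) = -7.

-7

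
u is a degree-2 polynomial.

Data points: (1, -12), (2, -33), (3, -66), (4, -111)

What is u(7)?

First differences: -21, -33, -45. Second differences: -12, -12.
Level-2 differences are constant, so u has degree 2.
Fitting a degree-2 polynomial gives u(x) = -6x² - 3x - 3.
Then u(7) = -318.

-318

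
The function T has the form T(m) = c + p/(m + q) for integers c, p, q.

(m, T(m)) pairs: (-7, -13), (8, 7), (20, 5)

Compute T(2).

11

(T(m) − c)(m + q) = p for each data point; the three points give a linear system in c and q, then p follows.
Solving: c = 3, q = 4, p = 48, so T(m) = 3 + 48/(m + 4).
Then T(2) = 3 + 48/6 = 11.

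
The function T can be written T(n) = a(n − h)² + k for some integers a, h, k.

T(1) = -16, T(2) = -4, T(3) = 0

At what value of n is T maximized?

3

First differences 12, 4; second difference -8 = 2a, so a = -4.
Expanding, the n-coefficient is −2ah = 8h; matching it to the data gives h = 3, and then k = 0.
So T(n) = -4(n − 3)² + 0.
Hence h = 3.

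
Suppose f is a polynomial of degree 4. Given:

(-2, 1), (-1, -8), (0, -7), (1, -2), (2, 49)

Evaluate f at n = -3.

74

Write f(n) = an^4 + bn³ + cn² + dn + e; the 5 given values yield a linear system in the 5 coefficients.
Solving, f(n) = 2n^4 + 3n³ - 7.
Then f(-3) = 74.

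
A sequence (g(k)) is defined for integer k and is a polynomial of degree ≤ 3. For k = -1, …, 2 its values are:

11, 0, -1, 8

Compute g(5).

95

First differences: -11, -1, 9. Second differences: 10, 10.
Level-2 differences are constant, so g has degree 2.
Fitting a degree-2 polynomial gives g(k) = 5k² - 6k.
Then g(5) = 95.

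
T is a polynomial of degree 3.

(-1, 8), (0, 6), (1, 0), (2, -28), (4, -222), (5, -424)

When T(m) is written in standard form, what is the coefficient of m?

-1

Write T(m) = am³ + bm² + cm + d; the 6 given values yield a linear system in the 4 coefficients.
Solving, T(m) = -3m³ - 2m² - m + 6.
The coefficient of m is -1.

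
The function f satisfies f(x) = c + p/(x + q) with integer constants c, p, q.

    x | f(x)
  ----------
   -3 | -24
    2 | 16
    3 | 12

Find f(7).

6

(f(x) − c)(x + q) = p for each data point; the three points give a linear system in c and q, then p follows.
Solving: c = 0, q = 1, p = 48, so f(x) = 48/(x + 1).
Then f(7) = 0 + 48/8 = 6.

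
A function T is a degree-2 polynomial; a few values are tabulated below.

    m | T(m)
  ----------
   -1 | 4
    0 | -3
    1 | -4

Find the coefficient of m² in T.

3

Write T(m) = am² + bm + c; the 3 given values yield a linear system in the 3 coefficients.
Solving, T(m) = 3m² - 4m - 3.
The coefficient of m² is 3.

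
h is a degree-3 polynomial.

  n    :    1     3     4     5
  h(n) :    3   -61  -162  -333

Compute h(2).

-12

Write h(n) = an³ + bn² + cn + d; the 4 given values yield a linear system in the 4 coefficients.
Solving, h(n) = -3n³ + n² + 3n + 2.
Then h(2) = -12.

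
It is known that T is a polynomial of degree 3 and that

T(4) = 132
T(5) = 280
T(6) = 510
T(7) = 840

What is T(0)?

0

Write T(t) = at³ + bt² + ct + d; the 4 given values yield a linear system in the 4 coefficients.
Solving, T(t) = 3t³ - 4t² + t.
The constant term is T(0) = 0.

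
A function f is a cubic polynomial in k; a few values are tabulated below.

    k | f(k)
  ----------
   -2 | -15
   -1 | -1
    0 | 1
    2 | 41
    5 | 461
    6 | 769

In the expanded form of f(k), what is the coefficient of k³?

Write f(k) = ak³ + bk² + ck + d; the 6 given values yield a linear system in the 4 coefficients.
Solving, f(k) = 3k³ + 3k² + 2k + 1.
The coefficient of k³ is 3.

3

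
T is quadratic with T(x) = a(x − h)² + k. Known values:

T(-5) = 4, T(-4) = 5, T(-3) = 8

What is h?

First differences 1, 3; second difference 2 = 2a, so a = 1.
Expanding, the x-coefficient is −2ah = -2h; matching it to the data gives h = -5, and then k = 4.
So T(x) = 1(x + 5)² + 4.
Hence h = -5.

-5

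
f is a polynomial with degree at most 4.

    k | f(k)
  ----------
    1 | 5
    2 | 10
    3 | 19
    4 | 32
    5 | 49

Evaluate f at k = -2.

14

First differences: 5, 9, 13, 17. Second differences: 4, 4, 4.
Level-2 differences are constant, so f has degree 2.
Fitting a degree-2 polynomial gives f(k) = 2k² - k + 4.
Then f(-2) = 14.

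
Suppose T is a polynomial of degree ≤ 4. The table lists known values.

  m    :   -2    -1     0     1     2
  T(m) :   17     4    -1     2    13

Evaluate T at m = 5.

94

First differences: -13, -5, 3, 11. Second differences: 8, 8, 8.
Level-2 differences are constant, so T has degree 2.
Fitting a degree-2 polynomial gives T(m) = 4m² - m - 1.
Then T(5) = 94.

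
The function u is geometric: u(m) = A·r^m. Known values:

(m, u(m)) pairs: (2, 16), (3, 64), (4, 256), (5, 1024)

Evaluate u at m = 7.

Consecutive ratio: 64/16 = 4, and 256/64 = 4, so r = 4.
Then A·4^2 = 16 gives A = 1, and u(m) = 1·4^m.
u(7) = 1·4^7 = 16384.

16384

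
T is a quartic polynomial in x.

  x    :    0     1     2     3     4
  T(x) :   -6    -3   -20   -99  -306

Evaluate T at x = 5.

-731

Write T(x) = ax^4 + bx³ + cx² + dx + e; the 5 given values yield a linear system in the 5 coefficients.
Solving, T(x) = -x^4 - x³ + 5x - 6.
Then T(5) = -731.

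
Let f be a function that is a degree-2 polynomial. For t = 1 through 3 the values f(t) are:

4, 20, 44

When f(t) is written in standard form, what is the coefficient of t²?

4

Write f(t) = at² + bt + c; the 3 given values yield a linear system in the 3 coefficients.
Solving, f(t) = 4t² + 4t - 4.
The coefficient of t² is 4.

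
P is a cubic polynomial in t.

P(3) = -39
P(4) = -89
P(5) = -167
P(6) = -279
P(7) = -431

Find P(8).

First differences: -50, -78, -112, -152. Second differences: -28, -34, -40. Third differences: -6, -6.
Level-3 differences are constant, so P has degree 3.
Fitting a degree-3 polynomial gives P(t) = -t³ - 2t² + t + 3.
Then P(8) = -629.

-629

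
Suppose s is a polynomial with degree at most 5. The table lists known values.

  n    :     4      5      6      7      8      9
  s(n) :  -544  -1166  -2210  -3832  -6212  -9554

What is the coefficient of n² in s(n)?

Write s(n) = an^5 + bn^4 + cn³ + dn² + en + p; the 6 given values yield a linear system in the 6 coefficients.
Solving, the leading coefficient vanishes, and s(n) = -n^4 - 4n³ - 9n + 4.
The coefficient of n² is 0.

0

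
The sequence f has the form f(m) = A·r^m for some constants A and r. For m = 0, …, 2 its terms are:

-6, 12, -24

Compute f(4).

Consecutive ratio: 12/(-6) = -2, and -24/12 = -2, so r = -2.
Then A·(-2)^0 = -6 gives A = -6, and f(m) = -6·(-2)^m.
f(4) = -6·(-2)^4 = -96.

-96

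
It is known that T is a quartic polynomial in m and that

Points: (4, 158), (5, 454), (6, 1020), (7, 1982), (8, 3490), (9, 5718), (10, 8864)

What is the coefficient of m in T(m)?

First differences: 296, 566, 962, 1508, 2228, 3146. Second differences: 270, 396, 546, 720, 918. Third differences: 126, 150, 174, 198. Fourth differences: 24, 24, 24.
Level-4 differences are constant, so T has degree 4.
Fitting a degree-4 polynomial gives T(m) = m^4 - m³ - m² - 3m - 6.
The coefficient of m is -3.

-3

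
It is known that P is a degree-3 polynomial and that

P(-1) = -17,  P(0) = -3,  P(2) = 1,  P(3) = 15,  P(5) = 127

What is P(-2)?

-55

Write P(k) = ak³ + bk² + ck + d; the 5 given values yield a linear system in the 4 coefficients.
Solving, P(k) = 2k³ - 6k² + 6k - 3.
Then P(-2) = -55.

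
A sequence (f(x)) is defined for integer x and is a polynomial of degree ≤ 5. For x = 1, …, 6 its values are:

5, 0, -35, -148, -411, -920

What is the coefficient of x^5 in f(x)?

First differences: -5, -35, -113, -263, -509. Second differences: -30, -78, -150, -246. Third differences: -48, -72, -96. Fourth differences: -24, -24.
Level-4 differences are constant, so f has degree 4.
Fitting a degree-4 polynomial gives f(x) = -x^4 + 2x³ - 2x² + 2x + 4.
The coefficient of x^5 is 0.

0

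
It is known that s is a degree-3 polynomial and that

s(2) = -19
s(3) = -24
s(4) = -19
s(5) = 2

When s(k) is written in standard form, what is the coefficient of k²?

-4

Write s(k) = ak³ + bk² + ck + d; the 4 given values yield a linear system in the 4 coefficients.
Solving, s(k) = k³ - 4k² - 4k - 3.
The coefficient of k² is -4.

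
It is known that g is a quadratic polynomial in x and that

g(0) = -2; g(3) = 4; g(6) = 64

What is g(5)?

38

Write g(x) = ax² + bx + c; the 3 given values yield a linear system in the 3 coefficients.
Solving, g(x) = 3x² - 7x - 2.
Then g(5) = 38.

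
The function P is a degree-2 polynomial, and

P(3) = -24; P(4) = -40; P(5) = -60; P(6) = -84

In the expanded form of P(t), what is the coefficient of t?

-2

First differences: -16, -20, -24. Second differences: -4, -4.
Level-2 differences are constant, so P has degree 2.
Fitting a degree-2 polynomial gives P(t) = -2t² - 2t.
The coefficient of t is -2.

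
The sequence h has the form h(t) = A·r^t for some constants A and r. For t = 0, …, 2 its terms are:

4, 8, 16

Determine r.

Consecutive ratio: 8/4 = 2, and 16/8 = 2, so r = 2.
Then A·2^0 = 4 gives A = 4, and h(t) = 4·2^t.

2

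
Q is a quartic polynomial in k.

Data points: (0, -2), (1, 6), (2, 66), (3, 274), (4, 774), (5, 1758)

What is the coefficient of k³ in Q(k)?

4

First differences: 8, 60, 208, 500, 984. Second differences: 52, 148, 292, 484. Third differences: 96, 144, 192. Fourth differences: 48, 48.
Level-4 differences are constant, so Q has degree 4.
Fitting a degree-4 polynomial gives Q(k) = 2k^4 + 4k³ + 2k - 2.
The coefficient of k³ is 4.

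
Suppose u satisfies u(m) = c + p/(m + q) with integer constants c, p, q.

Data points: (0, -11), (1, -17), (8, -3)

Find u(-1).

-9

(u(m) − c)(m + q) = p for each data point; the three points give a linear system in c and q, then p follows.
Solving: c = -5, q = -2, p = 12, so u(m) = -5 + 12/(m − 2).
Then u(-1) = -5 + 12/(-3) = -9.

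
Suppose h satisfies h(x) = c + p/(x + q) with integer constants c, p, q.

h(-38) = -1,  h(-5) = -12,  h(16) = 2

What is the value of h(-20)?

-2

(h(x) − c)(x + q) = p for each data point; the three points give a linear system in c and q, then p follows.
Solving: c = 0, q = 2, p = 36, so h(x) = 36/(x + 2).
Then h(-20) = 0 + 36/(-18) = -2.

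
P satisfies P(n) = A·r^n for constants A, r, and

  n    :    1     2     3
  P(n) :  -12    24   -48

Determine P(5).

-192

Consecutive ratio: 24/(-12) = -2, and -48/24 = -2, so r = -2.
Then A·(-2)^1 = -12 gives A = 6, and P(n) = 6·(-2)^n.
P(5) = 6·(-2)^5 = -192.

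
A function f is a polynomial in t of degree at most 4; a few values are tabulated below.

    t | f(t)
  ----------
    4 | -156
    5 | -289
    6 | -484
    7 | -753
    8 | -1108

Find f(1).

-9

First differences: -133, -195, -269, -355. Second differences: -62, -74, -86. Third differences: -12, -12.
Level-3 differences are constant, so f has degree 3.
Fitting a degree-3 polynomial gives f(t) = -2t³ - t² - 2t - 4.
Then f(1) = -9.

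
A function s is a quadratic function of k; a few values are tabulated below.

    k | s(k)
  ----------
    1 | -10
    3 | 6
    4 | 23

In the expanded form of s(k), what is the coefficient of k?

Write s(k) = ak² + bk + c; the 3 given values yield a linear system in the 3 coefficients.
Solving, s(k) = 3k² - 4k - 9.
The coefficient of k is -4.

-4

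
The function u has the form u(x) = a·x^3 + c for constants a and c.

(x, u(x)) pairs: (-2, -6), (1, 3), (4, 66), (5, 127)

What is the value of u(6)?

218

From u(-2) = -6 and u(1) = 3: -8a + c = -6 and 1a + c = 3.
Subtracting: 9a = 9, so a = 1; then c = -6 − 1·(-8) = 2.
So u(x) = 1x³ + 2, and u(6) = 218.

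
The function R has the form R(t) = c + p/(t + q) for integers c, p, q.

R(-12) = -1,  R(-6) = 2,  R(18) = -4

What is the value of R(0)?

-13

(R(t) − c)(t + q) = p for each data point; the three points give a linear system in c and q, then p follows.
Solving: c = -3, q = 2, p = -20, so R(t) = -3 − 20/(t + 2).
Then R(0) = -3 − 20/2 = -13.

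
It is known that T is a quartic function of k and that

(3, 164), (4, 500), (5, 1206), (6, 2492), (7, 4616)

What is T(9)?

Write T(k) = ak^4 + bk³ + ck² + dk + e; the 5 given values yield a linear system in the 5 coefficients.
Solving, T(k) = 2k^4 - k³ + 3k² + 2k - 4.
Then T(9) = 12650.

12650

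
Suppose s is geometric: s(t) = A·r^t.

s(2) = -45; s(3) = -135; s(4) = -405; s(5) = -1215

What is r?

Consecutive ratio: -135/(-45) = 3, and -405/(-135) = 3, so r = 3.
Then A·3^2 = -45 gives A = -5, and s(t) = -5·3^t.

3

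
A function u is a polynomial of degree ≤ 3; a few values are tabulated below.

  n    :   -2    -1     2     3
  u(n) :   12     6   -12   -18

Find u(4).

Write u(n) = an³ + bn² + cn + d; the 4 given values yield a linear system in the 4 coefficients.
Solving, the top 2 coefficients vanish, and u(n) = -6n.
Then u(4) = -24.

-24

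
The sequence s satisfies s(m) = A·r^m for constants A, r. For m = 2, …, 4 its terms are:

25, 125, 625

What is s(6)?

15625

Consecutive ratio: 125/25 = 5, and 625/125 = 5, so r = 5.
Then A·5^2 = 25 gives A = 1, and s(m) = 1·5^m.
s(6) = 1·5^6 = 15625.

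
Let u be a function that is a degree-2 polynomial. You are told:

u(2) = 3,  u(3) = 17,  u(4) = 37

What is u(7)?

133

Write u(n) = an² + bn + c; the 3 given values yield a linear system in the 3 coefficients.
Solving, u(n) = 3n² - n - 7.
Then u(7) = 133.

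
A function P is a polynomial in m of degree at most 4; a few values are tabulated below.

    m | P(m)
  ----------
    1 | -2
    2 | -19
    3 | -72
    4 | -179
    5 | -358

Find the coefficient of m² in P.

First differences: -17, -53, -107, -179. Second differences: -36, -54, -72. Third differences: -18, -18.
Level-3 differences are constant, so P has degree 3.
Fitting a degree-3 polynomial gives P(m) = -3m³ + 4m - 3.
The coefficient of m² is 0.

0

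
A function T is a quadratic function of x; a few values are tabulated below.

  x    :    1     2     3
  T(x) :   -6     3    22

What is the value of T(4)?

Write T(x) = ax² + bx + c; the 3 given values yield a linear system in the 3 coefficients.
Solving, T(x) = 5x² - 6x - 5.
Then T(4) = 51.

51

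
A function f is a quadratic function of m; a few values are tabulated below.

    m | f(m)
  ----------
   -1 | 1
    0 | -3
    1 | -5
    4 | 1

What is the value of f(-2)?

7

Write f(m) = am² + bm + c; the 4 given values yield a linear system in the 3 coefficients.
Solving, f(m) = m² - 3m - 3.
Then f(-2) = 7.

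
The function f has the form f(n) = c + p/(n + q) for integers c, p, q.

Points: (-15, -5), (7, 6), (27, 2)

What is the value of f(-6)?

-20

(f(n) − c)(n + q) = p for each data point; the three points give a linear system in c and q, then p follows.
Solving: c = 0, q = 3, p = 60, so f(n) = 60/(n + 3).
Then f(-6) = 0 + 60/(-3) = -20.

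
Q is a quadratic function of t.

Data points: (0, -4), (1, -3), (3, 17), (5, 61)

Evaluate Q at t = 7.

Write Q(t) = at² + bt + c; the 4 given values yield a linear system in the 3 coefficients.
Solving, Q(t) = 3t² - 2t - 4.
Then Q(7) = 129.

129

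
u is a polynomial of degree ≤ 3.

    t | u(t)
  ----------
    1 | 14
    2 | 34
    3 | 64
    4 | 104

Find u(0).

First differences: 20, 30, 40. Second differences: 10, 10.
Level-2 differences are constant, so u has degree 2.
Fitting a degree-2 polynomial gives u(t) = 5t² + 5t + 4.
Then u(0) = 4.

4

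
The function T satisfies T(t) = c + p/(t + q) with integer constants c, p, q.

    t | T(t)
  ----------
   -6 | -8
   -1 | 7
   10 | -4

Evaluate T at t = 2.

(T(t) − c)(t + q) = p for each data point; the three points give a linear system in c and q, then p follows.
Solving: c = -5, q = 2, p = 12, so T(t) = -5 + 12/(t + 2).
Then T(2) = -5 + 12/4 = -2.

-2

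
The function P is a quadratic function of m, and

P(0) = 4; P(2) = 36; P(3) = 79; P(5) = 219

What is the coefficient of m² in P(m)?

Write P(m) = am² + bm + c; the 4 given values yield a linear system in the 3 coefficients.
Solving, P(m) = 9m² - 2m + 4.
The coefficient of m² is 9.

9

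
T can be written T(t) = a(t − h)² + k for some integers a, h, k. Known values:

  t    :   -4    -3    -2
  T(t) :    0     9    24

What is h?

First differences 9, 15; second difference 6 = 2a, so a = 3.
Expanding, the t-coefficient is −2ah = -6h; matching it to the data gives h = -5, and then k = -3.
So T(t) = 3(t + 5)² − 3.
Hence h = -5.

-5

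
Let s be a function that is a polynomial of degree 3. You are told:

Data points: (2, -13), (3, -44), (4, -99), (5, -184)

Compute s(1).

Write s(t) = at³ + bt² + ct + d; the 4 given values yield a linear system in the 4 coefficients.
Solving, s(t) = -t³ - 3t² + 3t + 1.
Then s(1) = 0.

0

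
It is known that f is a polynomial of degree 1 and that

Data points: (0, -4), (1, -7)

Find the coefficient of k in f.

-3

Write f(k) = ak + b; the 2 given values yield a linear system in the 2 coefficients.
Solving, f(k) = -3k - 4.
The coefficient of k is -3.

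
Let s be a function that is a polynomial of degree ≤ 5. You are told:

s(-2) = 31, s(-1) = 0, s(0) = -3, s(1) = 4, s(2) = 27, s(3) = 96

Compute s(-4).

369

First differences: -31, -3, 7, 23, 69. Second differences: 28, 10, 16, 46. Third differences: -18, 6, 30. Fourth differences: 24, 24.
Level-4 differences are constant, so s has degree 4.
Fitting a degree-4 polynomial gives s(x) = x^4 - x³ + 4x² + 3x - 3.
Then s(-4) = 369.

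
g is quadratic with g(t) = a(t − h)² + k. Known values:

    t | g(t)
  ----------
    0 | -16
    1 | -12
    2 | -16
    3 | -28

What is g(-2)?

-48

First differences 4, -4, -12; second difference -8 = 2a, so a = -4.
Expanding, the t-coefficient is −2ah = 8h; matching it to the data gives h = 1, and then k = -12.
So g(t) = -4(t − 1)² − 12.
g(-2) = -4·(-3)² − 12 = -48.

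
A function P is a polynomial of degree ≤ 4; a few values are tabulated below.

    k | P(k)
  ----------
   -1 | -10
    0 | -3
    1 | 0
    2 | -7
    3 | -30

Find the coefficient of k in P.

Write P(k) = ak^4 + bk³ + ck² + dk + e; the 5 given values yield a linear system in the 5 coefficients.
Solving, the leading coefficient vanishes, and P(k) = -k³ - 2k² + 6k - 3.
The coefficient of k is 6.

6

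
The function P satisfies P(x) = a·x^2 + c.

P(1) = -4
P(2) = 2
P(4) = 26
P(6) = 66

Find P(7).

92

From P(1) = -4 and P(2) = 2: 1a + c = -4 and 4a + c = 2.
Subtracting: 3a = 6, so a = 2; then c = -4 − 2·1 = -6.
So P(x) = 2x² − 6, and P(7) = 92.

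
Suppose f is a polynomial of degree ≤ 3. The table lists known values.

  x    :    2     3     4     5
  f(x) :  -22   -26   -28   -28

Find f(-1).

2

Write f(x) = ax³ + bx² + cx + d; the 4 given values yield a linear system in the 4 coefficients.
Solving, the leading coefficient vanishes, and f(x) = x² - 9x - 8.
Then f(-1) = 2.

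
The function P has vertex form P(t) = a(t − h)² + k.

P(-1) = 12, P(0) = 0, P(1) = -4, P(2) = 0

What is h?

1

First differences -12, -4, 4; second difference 8 = 2a, so a = 4.
Expanding, the t-coefficient is −2ah = -8h; matching it to the data gives h = 1, and then k = -4.
So P(t) = 4(t − 1)² − 4.
Hence h = 1.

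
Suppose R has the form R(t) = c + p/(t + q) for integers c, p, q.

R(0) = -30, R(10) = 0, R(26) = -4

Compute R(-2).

(R(t) − c)(t + q) = p for each data point; the three points give a linear system in c and q, then p follows.
Solving: c = -6, q = -2, p = 48, so R(t) = -6 + 48/(t − 2).
Then R(-2) = -6 + 48/(-4) = -18.

-18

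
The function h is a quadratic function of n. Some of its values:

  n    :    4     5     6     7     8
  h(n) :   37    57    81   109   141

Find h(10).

217

First differences: 20, 24, 28, 32. Second differences: 4, 4, 4.
Level-2 differences are constant, so h has degree 2.
Fitting a degree-2 polynomial gives h(n) = 2n² + 2n - 3.
Then h(10) = 217.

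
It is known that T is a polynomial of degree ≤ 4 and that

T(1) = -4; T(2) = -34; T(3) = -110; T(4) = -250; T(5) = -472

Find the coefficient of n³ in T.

-3

First differences: -30, -76, -140, -222. Second differences: -46, -64, -82. Third differences: -18, -18.
Level-3 differences are constant, so T has degree 3.
Fitting a degree-3 polynomial gives T(n) = -3n³ - 5n² + 6n - 2.
The coefficient of n³ is -3.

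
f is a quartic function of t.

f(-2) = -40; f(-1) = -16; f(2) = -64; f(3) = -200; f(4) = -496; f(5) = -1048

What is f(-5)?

-568

Write f(t) = at^4 + bt³ + ct² + dt + e; the 6 given values yield a linear system in the 5 coefficients.
Solving, f(t) = -t^4 - 2t³ - 7t² + 2t - 8.
Then f(-5) = -568.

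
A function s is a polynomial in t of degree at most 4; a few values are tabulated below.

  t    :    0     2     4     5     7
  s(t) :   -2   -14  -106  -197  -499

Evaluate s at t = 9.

-1001

Write s(t) = at^4 + bt³ + ct² + dt + e; the 5 given values yield a linear system in the 5 coefficients.
Solving, the leading coefficient vanishes, and s(t) = -t³ - 4t² + 6t - 2.
Then s(9) = -1001.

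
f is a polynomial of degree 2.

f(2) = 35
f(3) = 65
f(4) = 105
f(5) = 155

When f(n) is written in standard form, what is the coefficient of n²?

5

Write f(n) = an² + bn + c; the 4 given values yield a linear system in the 3 coefficients.
Solving, f(n) = 5n² + 5n + 5.
The coefficient of n² is 5.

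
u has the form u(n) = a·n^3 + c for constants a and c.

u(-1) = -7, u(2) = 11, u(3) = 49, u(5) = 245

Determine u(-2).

-21

From u(-1) = -7 and u(2) = 11: -1a + c = -7 and 8a + c = 11.
Subtracting: 9a = 18, so a = 2; then c = -7 − 2·(-1) = -5.
So u(n) = 2n³ − 5, and u(-2) = -21.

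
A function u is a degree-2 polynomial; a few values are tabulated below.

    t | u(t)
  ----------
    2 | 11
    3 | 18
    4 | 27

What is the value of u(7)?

66

Write u(t) = at² + bt + c; the 3 given values yield a linear system in the 3 coefficients.
Solving, u(t) = t² + 2t + 3.
Then u(7) = 66.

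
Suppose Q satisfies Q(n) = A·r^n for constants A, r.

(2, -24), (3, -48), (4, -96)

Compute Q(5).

Consecutive ratio: -48/(-24) = 2, and -96/(-48) = 2, so r = 2.
Then A·2^2 = -24 gives A = -6, and Q(n) = -6·2^n.
Q(5) = -6·2^5 = -192.

-192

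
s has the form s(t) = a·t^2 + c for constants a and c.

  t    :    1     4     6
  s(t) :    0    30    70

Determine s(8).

From s(1) = 0 and s(4) = 30: 1a + c = 0 and 16a + c = 30.
Subtracting: 15a = 30, so a = 2; then c = 0 − 2·1 = -2.
So s(t) = 2t² − 2, and s(8) = 126.

126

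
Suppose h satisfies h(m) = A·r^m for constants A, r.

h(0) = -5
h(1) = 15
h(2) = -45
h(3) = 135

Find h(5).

1215

Consecutive ratio: 15/(-5) = -3, and -45/15 = -3, so r = -3.
Then A·(-3)^0 = -5 gives A = -5, and h(m) = -5·(-3)^m.
h(5) = -5·(-3)^5 = 1215.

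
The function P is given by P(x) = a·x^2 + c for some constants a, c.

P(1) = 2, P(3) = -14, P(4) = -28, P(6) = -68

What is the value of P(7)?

-94

From P(1) = 2 and P(3) = -14: 1a + c = 2 and 9a + c = -14.
Subtracting: 8a = -16, so a = -2; then c = 2 − (-2)·1 = 4.
So P(x) = -2x² + 4, and P(7) = -94.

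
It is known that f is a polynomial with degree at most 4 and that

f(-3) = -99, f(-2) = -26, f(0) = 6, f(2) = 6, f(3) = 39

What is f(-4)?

Write f(k) = ak^4 + bk³ + ck² + dk + e; the 5 given values yield a linear system in the 5 coefficients.
Solving, the leading coefficient vanishes, and f(k) = 3k³ - 4k² - 4k + 6.
Then f(-4) = -234.

-234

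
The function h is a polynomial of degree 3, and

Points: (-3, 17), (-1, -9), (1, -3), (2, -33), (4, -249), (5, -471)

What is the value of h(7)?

-1233

Write h(k) = ak³ + bk² + ck + d; the 6 given values yield a linear system in the 4 coefficients.
Solving, h(k) = -3k³ - 5k² + 6k - 1.
Then h(7) = -1233.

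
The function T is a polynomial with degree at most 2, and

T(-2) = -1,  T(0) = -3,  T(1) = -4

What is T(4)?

Write T(m) = am² + bm + c; the 3 given values yield a linear system in the 3 coefficients.
Solving, the leading coefficient vanishes, and T(m) = -m - 3.
Then T(4) = -7.

-7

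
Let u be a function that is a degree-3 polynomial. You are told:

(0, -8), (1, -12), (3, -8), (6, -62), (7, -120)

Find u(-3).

Write u(m) = am³ + bm² + cm + d; the 5 given values yield a linear system in the 4 coefficients.
Solving, u(m) = -m³ + 6m² - 9m - 8.
Then u(-3) = 100.

100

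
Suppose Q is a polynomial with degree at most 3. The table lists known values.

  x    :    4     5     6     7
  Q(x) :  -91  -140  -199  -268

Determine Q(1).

Write Q(x) = ax³ + bx² + cx + d; the 4 given values yield a linear system in the 4 coefficients.
Solving, the leading coefficient vanishes, and Q(x) = -5x² - 4x + 5.
Then Q(1) = -4.

-4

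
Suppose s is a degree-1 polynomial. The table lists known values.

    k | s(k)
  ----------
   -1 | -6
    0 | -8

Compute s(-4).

0

Write s(k) = ak + b; the 2 given values yield a linear system in the 2 coefficients.
Solving, s(k) = -2k - 8.
Then s(-4) = 0.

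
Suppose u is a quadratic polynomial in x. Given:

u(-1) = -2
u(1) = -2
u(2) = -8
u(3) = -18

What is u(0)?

0

Write u(x) = ax² + bx + c; the 4 given values yield a linear system in the 3 coefficients.
Solving, u(x) = -2x².
Then u(0) = 0.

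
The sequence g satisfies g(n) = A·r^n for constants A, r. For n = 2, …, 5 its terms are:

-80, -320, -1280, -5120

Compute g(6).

-20480

Consecutive ratio: -320/(-80) = 4, and -1280/(-320) = 4, so r = 4.
Then A·4^2 = -80 gives A = -5, and g(n) = -5·4^n.
g(6) = -5·4^6 = -20480.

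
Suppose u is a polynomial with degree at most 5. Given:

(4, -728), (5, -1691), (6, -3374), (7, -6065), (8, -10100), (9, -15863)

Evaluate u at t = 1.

1

Write u(t) = at^5 + bt^4 + ct³ + dt² + et + p; the 6 given values yield a linear system in the 6 coefficients.
Solving, the leading coefficient vanishes, and u(t) = -2t^4 - 4t³ + 2t² + t + 4.
Then u(1) = 1.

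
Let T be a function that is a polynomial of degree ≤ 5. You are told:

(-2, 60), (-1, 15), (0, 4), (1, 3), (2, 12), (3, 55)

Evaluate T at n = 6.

988

Write T(n) = an^5 + bn^4 + cn³ + dn² + en + p; the 6 given values yield a linear system in the 6 coefficients.
Solving, the leading coefficient vanishes, and T(n) = n^4 - 2n³ + 4n² - 4n + 4.
Then T(6) = 988.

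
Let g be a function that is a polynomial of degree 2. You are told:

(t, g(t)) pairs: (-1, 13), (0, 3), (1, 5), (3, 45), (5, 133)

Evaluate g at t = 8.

355

Write g(t) = at² + bt + c; the 5 given values yield a linear system in the 3 coefficients.
Solving, g(t) = 6t² - 4t + 3.
Then g(8) = 355.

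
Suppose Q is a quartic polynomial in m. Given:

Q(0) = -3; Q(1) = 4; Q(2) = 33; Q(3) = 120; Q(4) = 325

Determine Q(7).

Write Q(m) = am^4 + bm³ + cm² + dm + e; the 5 given values yield a linear system in the 5 coefficients.
Solving, Q(m) = m^4 + 4m² + 2m - 3.
Then Q(7) = 2608.

2608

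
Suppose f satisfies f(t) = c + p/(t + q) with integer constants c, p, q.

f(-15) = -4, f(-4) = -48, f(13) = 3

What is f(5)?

6

(f(t) − c)(t + q) = p for each data point; the three points give a linear system in c and q, then p follows.
Solving: c = 0, q = 3, p = 48, so f(t) = 48/(t + 3).
Then f(5) = 0 + 48/8 = 6.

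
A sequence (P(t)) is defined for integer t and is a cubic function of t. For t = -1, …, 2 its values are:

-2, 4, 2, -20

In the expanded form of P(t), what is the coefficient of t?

4

Write P(t) = at³ + bt² + ct + d; the 4 given values yield a linear system in the 4 coefficients.
Solving, P(t) = -2t³ - 4t² + 4t + 4.
The coefficient of t is 4.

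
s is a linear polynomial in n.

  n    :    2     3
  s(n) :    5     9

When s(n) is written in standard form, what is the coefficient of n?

4

Write s(n) = an + b; the 2 given values yield a linear system in the 2 coefficients.
Solving, s(n) = 4n - 3.
The coefficient of n is 4.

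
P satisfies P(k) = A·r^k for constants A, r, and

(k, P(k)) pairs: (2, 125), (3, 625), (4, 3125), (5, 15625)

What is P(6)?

78125

Consecutive ratio: 625/125 = 5, and 3125/625 = 5, so r = 5.
Then A·5^2 = 125 gives A = 5, and P(k) = 5·5^k.
P(6) = 5·5^6 = 78125.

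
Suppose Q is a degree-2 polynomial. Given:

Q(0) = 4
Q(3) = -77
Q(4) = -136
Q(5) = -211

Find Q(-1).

-1

Write Q(x) = ax² + bx + c; the 4 given values yield a linear system in the 3 coefficients.
Solving, Q(x) = -8x² - 3x + 4.
Then Q(-1) = -1.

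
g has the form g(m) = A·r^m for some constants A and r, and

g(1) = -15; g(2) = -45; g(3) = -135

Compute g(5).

-1215

Consecutive ratio: -45/(-15) = 3, and -135/(-45) = 3, so r = 3.
Then A·3^1 = -15 gives A = -5, and g(m) = -5·3^m.
g(5) = -5·3^5 = -1215.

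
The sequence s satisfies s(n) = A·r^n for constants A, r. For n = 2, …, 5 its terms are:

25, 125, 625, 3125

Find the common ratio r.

5

Consecutive ratio: 125/25 = 5, and 625/125 = 5, so r = 5.
Then A·5^2 = 25 gives A = 1, and s(n) = 1·5^n.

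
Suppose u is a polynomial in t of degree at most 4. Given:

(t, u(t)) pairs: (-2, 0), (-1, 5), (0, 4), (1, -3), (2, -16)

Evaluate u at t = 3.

-35

Write u(t) = at^4 + bt³ + ct² + dt + e; the 5 given values yield a linear system in the 5 coefficients.
Solving, the top 2 coefficients vanish, and u(t) = -3t² - 4t + 4.
Then u(3) = -35.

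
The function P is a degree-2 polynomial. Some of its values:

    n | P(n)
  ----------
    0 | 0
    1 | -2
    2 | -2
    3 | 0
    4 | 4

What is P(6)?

18

Write P(n) = an² + bn + c; the 5 given values yield a linear system in the 3 coefficients.
Solving, P(n) = n² - 3n.
Then P(6) = 18.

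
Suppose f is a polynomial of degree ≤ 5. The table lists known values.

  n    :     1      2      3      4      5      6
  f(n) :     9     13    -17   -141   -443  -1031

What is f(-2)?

33

First differences: 4, -30, -124, -302, -588. Second differences: -34, -94, -178, -286. Third differences: -60, -84, -108. Fourth differences: -24, -24.
Level-4 differences are constant, so f has degree 4.
Fitting a degree-4 polynomial gives f(n) = -n^4 + 8n² - 5n + 7.
Then f(-2) = 33.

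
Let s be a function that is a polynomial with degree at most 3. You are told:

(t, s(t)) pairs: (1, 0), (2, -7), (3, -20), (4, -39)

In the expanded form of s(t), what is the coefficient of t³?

0

First differences: -7, -13, -19. Second differences: -6, -6.
Level-2 differences are constant, so s has degree 2.
Fitting a degree-2 polynomial gives s(t) = -3t² + 2t + 1.
The coefficient of t³ is 0.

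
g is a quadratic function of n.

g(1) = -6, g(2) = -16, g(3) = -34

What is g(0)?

Write g(n) = an² + bn + c; the 3 given values yield a linear system in the 3 coefficients.
Solving, g(n) = -4n² + 2n - 4.
The constant term is g(0) = -4.

-4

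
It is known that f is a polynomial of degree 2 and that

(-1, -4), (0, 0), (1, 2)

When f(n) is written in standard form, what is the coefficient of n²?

Write f(n) = an² + bn + c; the 3 given values yield a linear system in the 3 coefficients.
Solving, f(n) = -n² + 3n.
The coefficient of n² is -1.

-1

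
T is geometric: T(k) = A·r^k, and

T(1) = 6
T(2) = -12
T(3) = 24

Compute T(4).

Consecutive ratio: -12/6 = -2, and 24/(-12) = -2, so r = -2.
Then A·(-2)^1 = 6 gives A = -3, and T(k) = -3·(-2)^k.
T(4) = -3·(-2)^4 = -48.

-48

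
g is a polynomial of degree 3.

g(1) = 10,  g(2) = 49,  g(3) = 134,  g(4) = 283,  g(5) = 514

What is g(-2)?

Write g(t) = at³ + bt² + ct + d; the 5 given values yield a linear system in the 4 coefficients.
Solving, g(t) = 3t³ + 5t² + 3t - 1.
Then g(-2) = -11.

-11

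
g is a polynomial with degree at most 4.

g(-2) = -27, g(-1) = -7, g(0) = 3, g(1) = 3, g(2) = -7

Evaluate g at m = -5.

First differences: 20, 10, 0, -10. Second differences: -10, -10, -10.
Level-2 differences are constant, so g has degree 2.
Fitting a degree-2 polynomial gives g(m) = -5m² + 5m + 3.
Then g(-5) = -147.

-147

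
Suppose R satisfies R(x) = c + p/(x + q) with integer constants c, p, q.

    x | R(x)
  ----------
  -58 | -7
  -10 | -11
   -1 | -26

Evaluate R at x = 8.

(R(x) − c)(x + q) = p for each data point; the three points give a linear system in c and q, then p follows.
Solving: c = -6, q = -2, p = 60, so R(x) = -6 + 60/(x − 2).
Then R(8) = -6 + 60/6 = 4.

4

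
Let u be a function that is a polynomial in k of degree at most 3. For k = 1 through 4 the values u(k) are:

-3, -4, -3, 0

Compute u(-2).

Write u(k) = ak³ + bk² + ck + d; the 4 given values yield a linear system in the 4 coefficients.
Solving, the leading coefficient vanishes, and u(k) = k² - 4k.
Then u(-2) = 12.

12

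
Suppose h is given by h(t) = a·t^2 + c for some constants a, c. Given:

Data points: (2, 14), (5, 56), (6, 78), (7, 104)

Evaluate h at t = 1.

8

From h(2) = 14 and h(5) = 56: 4a + c = 14 and 25a + c = 56.
Subtracting: 21a = 42, so a = 2; then c = 14 − 2·4 = 6.
So h(t) = 2t² + 6, and h(1) = 8.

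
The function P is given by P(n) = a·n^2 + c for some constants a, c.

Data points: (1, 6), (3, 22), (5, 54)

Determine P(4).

From P(1) = 6 and P(3) = 22: 1a + c = 6 and 9a + c = 22.
Subtracting: 8a = 16, so a = 2; then c = 6 − 2·1 = 4.
So P(n) = 2n² + 4, and P(4) = 36.

36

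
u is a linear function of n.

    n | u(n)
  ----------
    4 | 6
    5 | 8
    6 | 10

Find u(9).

Write u(n) = an + b; the 3 given values yield a linear system in the 2 coefficients.
Solving, u(n) = 2n - 2.
Then u(9) = 16.

16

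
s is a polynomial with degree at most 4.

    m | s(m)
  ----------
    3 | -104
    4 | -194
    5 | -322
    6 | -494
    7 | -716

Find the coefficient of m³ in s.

First differences: -90, -128, -172, -222. Second differences: -38, -44, -50. Third differences: -6, -6.
Level-3 differences are constant, so s has degree 3.
Fitting a degree-3 polynomial gives s(m) = -m³ - 7m² - 4m - 2.
The coefficient of m³ is -1.

-1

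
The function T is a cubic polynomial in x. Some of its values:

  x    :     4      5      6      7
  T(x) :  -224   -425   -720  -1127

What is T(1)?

Write T(x) = ax³ + bx² + cx + d; the 4 given values yield a linear system in the 4 coefficients.
Solving, T(x) = -3x³ - 2x².
Then T(1) = -5.

-5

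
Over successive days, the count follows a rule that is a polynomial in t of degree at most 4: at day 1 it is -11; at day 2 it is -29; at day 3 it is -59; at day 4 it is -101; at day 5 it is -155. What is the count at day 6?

-221

Write the value at t as f(t).
Write f(t) = at^4 + bt³ + ct² + dt + e; the 5 given values yield a linear system in the 5 coefficients.
Solving, the top 2 coefficients vanish, and f(t) = -6t² - 5.
Then f(6) = -221.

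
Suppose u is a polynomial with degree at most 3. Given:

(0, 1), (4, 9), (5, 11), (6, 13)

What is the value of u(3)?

Write u(t) = at³ + bt² + ct + d; the 4 given values yield a linear system in the 4 coefficients.
Solving, the top 2 coefficients vanish, and u(t) = 2t + 1.
Then u(3) = 7.

7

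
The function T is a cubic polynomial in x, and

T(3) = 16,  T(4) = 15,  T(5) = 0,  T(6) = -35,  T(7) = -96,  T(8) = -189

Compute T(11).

First differences: -1, -15, -35, -61, -93. Second differences: -14, -20, -26, -32. Third differences: -6, -6, -6.
Level-3 differences are constant, so T has degree 3.
Fitting a degree-3 polynomial gives T(x) = -x³ + 5x² + x - 5.
Then T(11) = -720.

-720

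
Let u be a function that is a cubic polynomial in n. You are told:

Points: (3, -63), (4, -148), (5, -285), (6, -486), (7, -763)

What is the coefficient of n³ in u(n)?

Write u(n) = an³ + bn² + cn + d; the 5 given values yield a linear system in the 4 coefficients.
Solving, u(n) = -2n³ - 2n² + 3n.
The coefficient of n³ is -2.

-2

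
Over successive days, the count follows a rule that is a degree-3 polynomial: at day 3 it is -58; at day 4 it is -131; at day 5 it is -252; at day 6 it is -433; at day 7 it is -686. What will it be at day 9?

-1456

Write the value at k as g(k).
First differences: -73, -121, -181, -253. Second differences: -48, -60, -72. Third differences: -12, -12.
Level-3 differences are constant, so g has degree 3.
Fitting a degree-3 polynomial gives g(k) = -2k³ + k - 7.
Then g(9) = -1456.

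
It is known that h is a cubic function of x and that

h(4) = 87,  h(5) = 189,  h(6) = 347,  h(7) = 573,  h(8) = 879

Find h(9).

First differences: 102, 158, 226, 306. Second differences: 56, 68, 80. Third differences: 12, 12.
Level-3 differences are constant, so h has degree 3.
Fitting a degree-3 polynomial gives h(x) = 2x³ - 2x² - 2x - 1.
Then h(9) = 1277.

1277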